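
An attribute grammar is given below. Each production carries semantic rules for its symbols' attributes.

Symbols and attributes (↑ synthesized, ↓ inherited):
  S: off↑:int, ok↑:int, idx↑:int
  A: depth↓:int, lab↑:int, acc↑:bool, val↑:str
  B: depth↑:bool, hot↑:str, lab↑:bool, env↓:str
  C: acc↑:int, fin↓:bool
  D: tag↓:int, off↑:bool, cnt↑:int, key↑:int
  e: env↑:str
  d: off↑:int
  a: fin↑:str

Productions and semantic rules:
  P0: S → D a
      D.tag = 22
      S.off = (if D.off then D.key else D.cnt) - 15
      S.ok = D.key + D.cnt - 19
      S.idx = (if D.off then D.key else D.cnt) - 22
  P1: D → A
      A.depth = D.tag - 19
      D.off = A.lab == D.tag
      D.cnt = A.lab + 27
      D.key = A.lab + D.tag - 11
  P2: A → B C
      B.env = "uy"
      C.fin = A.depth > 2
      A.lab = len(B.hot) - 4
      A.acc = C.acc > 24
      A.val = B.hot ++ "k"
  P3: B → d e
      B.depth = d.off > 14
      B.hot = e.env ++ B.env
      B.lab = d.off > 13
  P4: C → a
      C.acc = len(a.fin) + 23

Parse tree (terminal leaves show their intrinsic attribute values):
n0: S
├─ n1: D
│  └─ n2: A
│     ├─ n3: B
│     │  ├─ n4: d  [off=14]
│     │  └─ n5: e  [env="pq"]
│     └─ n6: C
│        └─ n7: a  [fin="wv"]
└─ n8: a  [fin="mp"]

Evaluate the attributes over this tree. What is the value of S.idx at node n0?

1. n1.tag = 22  [22]
2. n2.depth = 3  [D.tag - 19]
3. n3.env = "uy"  ["uy"]
4. n4.off = 14  [terminal]
5. n5.env = "pq"  [terminal]
6. n3.depth = false  [d.off > 14]
7. n3.hot = "pquy"  [e.env ++ B.env]
8. n3.lab = true  [d.off > 13]
9. n6.fin = true  [A.depth > 2]
10. n7.fin = "wv"  [terminal]
11. n6.acc = 25  [len(a.fin) + 23]
12. n2.lab = 0  [len(B.hot) - 4]
13. n2.acc = true  [C.acc > 24]
14. n2.val = "pquyk"  [B.hot ++ "k"]
15. n1.off = false  [A.lab == D.tag]
16. n1.cnt = 27  [A.lab + 27]
17. n1.key = 11  [A.lab + D.tag - 11]
18. n8.fin = "mp"  [terminal]
19. n0.off = 12  [(if D.off then D.key else D.cnt) - 15]
20. n0.ok = 19  [D.key + D.cnt - 19]
21. n0.idx = 5  [(if D.off then D.key else D.cnt) - 22]

5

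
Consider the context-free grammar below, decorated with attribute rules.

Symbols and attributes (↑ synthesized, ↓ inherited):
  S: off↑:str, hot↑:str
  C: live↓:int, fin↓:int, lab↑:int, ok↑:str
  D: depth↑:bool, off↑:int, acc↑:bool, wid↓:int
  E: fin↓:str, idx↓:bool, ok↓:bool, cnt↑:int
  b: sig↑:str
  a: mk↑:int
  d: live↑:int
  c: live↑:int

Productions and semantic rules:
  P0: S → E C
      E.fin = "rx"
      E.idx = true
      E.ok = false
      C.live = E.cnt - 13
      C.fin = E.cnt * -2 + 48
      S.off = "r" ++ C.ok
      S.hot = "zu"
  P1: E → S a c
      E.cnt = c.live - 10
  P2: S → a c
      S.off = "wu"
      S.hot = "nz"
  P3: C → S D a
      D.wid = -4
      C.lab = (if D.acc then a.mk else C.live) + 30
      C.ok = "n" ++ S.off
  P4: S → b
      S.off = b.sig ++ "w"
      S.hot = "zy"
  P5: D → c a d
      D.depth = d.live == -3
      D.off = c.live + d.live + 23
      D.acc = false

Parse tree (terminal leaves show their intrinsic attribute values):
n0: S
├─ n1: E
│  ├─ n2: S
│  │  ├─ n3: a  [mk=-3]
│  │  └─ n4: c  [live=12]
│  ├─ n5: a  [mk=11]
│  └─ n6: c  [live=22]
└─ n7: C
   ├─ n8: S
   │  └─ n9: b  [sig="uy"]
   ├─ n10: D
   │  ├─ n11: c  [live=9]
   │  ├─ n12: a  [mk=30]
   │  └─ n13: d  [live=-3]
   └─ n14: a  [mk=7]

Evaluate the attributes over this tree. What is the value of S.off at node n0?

1. n1.fin = "rx"  ["rx"]
2. n1.idx = true  [true]
3. n1.ok = false  [false]
4. n3.mk = -3  [terminal]
5. n4.live = 12  [terminal]
6. n2.off = "wu"  ["wu"]
7. n2.hot = "nz"  ["nz"]
8. n5.mk = 11  [terminal]
9. n6.live = 22  [terminal]
10. n1.cnt = 12  [c.live - 10]
11. n7.live = -1  [E.cnt - 13]
12. n7.fin = 24  [E.cnt * -2 + 48]
13. n9.sig = "uy"  [terminal]
14. n8.off = "uyw"  [b.sig ++ "w"]
15. n8.hot = "zy"  ["zy"]
16. n10.wid = -4  [-4]
17. n11.live = 9  [terminal]
18. n12.mk = 30  [terminal]
19. n13.live = -3  [terminal]
20. n10.depth = true  [d.live == -3]
21. n10.off = 29  [c.live + d.live + 23]
22. n10.acc = false  [false]
23. n14.mk = 7  [terminal]
24. n7.lab = 29  [(if D.acc then a.mk else C.live) + 30]
25. n7.ok = "nuyw"  ["n" ++ S.off]
26. n0.off = "rnuyw"  ["r" ++ C.ok]
27. n0.hot = "zu"  ["zu"]

"rnuyw"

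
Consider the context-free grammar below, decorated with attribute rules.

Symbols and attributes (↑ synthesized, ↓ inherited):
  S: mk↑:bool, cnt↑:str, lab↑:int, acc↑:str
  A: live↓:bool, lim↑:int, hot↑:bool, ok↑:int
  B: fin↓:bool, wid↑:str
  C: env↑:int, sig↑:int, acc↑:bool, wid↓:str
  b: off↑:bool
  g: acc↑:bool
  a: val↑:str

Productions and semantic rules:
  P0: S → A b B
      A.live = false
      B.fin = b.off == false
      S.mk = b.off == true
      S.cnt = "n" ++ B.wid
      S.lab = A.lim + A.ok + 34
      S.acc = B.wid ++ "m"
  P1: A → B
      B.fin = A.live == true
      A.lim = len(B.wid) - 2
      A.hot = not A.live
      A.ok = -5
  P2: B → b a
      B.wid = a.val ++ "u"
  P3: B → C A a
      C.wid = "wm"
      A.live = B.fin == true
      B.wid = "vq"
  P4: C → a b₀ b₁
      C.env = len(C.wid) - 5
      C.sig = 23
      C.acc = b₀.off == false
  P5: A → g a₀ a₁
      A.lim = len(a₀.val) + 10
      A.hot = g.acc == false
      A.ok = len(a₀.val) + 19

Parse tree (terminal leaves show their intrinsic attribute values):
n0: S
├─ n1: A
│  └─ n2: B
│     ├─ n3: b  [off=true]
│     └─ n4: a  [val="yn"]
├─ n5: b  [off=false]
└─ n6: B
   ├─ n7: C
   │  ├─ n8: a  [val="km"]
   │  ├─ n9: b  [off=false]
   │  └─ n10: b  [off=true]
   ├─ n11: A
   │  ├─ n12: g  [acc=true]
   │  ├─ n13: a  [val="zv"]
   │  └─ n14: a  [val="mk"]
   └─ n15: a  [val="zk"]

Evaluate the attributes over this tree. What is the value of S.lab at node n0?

30

1. n1.live = false  [false]
2. n2.fin = false  [A.live == true]
3. n3.off = true  [terminal]
4. n4.val = "yn"  [terminal]
5. n2.wid = "ynu"  [a.val ++ "u"]
6. n1.lim = 1  [len(B.wid) - 2]
7. n1.hot = true  [not A.live]
8. n1.ok = -5  [-5]
9. n5.off = false  [terminal]
10. n6.fin = true  [b.off == false]
11. n7.wid = "wm"  ["wm"]
12. n8.val = "km"  [terminal]
13. n9.off = false  [terminal]
14. n10.off = true  [terminal]
15. n7.env = -3  [len(C.wid) - 5]
16. n7.sig = 23  [23]
17. n7.acc = true  [b₀.off == false]
18. n11.live = true  [B.fin == true]
19. n12.acc = true  [terminal]
20. n13.val = "zv"  [terminal]
21. n14.val = "mk"  [terminal]
22. n11.lim = 12  [len(a₀.val) + 10]
23. n11.hot = false  [g.acc == false]
24. n11.ok = 21  [len(a₀.val) + 19]
25. n15.val = "zk"  [terminal]
26. n6.wid = "vq"  ["vq"]
27. n0.mk = false  [b.off == true]
28. n0.cnt = "nvq"  ["n" ++ B.wid]
29. n0.lab = 30  [A.lim + A.ok + 34]
30. n0.acc = "vqm"  [B.wid ++ "m"]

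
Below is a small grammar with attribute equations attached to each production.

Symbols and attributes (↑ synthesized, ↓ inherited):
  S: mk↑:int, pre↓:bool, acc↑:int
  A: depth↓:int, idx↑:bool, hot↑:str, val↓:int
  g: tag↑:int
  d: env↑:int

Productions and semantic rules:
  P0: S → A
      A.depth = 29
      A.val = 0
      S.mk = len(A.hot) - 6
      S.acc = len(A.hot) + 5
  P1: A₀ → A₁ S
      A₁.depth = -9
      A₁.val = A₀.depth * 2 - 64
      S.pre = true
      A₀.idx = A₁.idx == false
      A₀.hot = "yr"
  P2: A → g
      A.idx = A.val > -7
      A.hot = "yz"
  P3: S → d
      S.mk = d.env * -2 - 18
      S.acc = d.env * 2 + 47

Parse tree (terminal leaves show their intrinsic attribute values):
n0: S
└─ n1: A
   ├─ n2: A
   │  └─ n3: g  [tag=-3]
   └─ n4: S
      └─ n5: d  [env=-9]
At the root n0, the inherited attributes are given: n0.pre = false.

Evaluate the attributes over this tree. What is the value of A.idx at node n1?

false

1. n0.pre = false  [given at root]
2. n1.depth = 29  [29]
3. n1.val = 0  [0]
4. n2.depth = -9  [-9]
5. n2.val = -6  [A₀.depth * 2 - 64]
6. n3.tag = -3  [terminal]
7. n2.idx = true  [A.val > -7]
8. n2.hot = "yz"  ["yz"]
9. n4.pre = true  [true]
10. n5.env = -9  [terminal]
11. n4.mk = 0  [d.env * -2 - 18]
12. n4.acc = 29  [d.env * 2 + 47]
13. n1.idx = false  [A₁.idx == false]
14. n1.hot = "yr"  ["yr"]
15. n0.mk = -4  [len(A.hot) - 6]
16. n0.acc = 7  [len(A.hot) + 5]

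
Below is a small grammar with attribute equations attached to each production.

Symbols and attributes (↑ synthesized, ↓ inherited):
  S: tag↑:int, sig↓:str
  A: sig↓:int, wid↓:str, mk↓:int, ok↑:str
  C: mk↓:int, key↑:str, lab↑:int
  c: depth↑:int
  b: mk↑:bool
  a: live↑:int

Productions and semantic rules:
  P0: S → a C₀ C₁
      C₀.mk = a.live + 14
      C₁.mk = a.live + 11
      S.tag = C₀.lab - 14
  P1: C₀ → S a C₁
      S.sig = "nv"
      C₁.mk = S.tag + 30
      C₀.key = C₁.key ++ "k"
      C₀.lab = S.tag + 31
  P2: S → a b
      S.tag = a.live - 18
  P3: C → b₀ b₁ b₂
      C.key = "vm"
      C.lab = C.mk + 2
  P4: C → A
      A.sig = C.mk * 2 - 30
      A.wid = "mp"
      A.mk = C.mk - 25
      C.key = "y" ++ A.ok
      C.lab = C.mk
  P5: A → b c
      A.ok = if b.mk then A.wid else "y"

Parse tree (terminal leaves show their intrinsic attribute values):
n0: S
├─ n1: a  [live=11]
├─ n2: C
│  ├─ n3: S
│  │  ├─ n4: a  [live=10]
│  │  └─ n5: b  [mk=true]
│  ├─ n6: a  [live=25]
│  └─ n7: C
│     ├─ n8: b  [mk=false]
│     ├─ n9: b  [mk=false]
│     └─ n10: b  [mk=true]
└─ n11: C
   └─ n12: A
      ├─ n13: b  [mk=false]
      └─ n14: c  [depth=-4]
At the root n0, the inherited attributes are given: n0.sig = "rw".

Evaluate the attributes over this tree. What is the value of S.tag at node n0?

1. n0.sig = "rw"  [given at root]
2. n1.live = 11  [terminal]
3. n2.mk = 25  [a.live + 14]
4. n3.sig = "nv"  ["nv"]
5. n4.live = 10  [terminal]
6. n5.mk = true  [terminal]
7. n3.tag = -8  [a.live - 18]
8. n6.live = 25  [terminal]
9. n7.mk = 22  [S.tag + 30]
10. n8.mk = false  [terminal]
11. n9.mk = false  [terminal]
12. n10.mk = true  [terminal]
13. n7.key = "vm"  ["vm"]
14. n7.lab = 24  [C.mk + 2]
15. n2.key = "vmk"  [C₁.key ++ "k"]
16. n2.lab = 23  [S.tag + 31]
17. n11.mk = 22  [a.live + 11]
18. n12.sig = 14  [C.mk * 2 - 30]
19. n12.wid = "mp"  ["mp"]
20. n12.mk = -3  [C.mk - 25]
21. n13.mk = false  [terminal]
22. n14.depth = -4  [terminal]
23. n12.ok = "y"  [if b.mk then A.wid else "y"]
24. n11.key = "yy"  ["y" ++ A.ok]
25. n11.lab = 22  [C.mk]
26. n0.tag = 9  [C₀.lab - 14]

9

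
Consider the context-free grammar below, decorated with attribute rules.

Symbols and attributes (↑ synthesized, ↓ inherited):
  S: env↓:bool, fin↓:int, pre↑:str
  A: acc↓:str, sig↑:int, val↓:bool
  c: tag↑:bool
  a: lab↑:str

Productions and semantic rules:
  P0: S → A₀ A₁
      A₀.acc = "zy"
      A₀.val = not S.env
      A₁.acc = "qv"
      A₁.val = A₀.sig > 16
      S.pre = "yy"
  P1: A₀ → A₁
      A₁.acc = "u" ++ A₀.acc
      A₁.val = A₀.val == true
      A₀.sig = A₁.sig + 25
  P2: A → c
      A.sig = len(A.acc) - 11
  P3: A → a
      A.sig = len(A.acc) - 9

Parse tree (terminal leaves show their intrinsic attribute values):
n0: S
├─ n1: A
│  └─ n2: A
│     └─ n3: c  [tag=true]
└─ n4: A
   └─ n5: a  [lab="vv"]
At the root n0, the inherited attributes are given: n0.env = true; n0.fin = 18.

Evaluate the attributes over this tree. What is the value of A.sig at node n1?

17

1. n0.env = true  [given at root]
2. n0.fin = 18  [given at root]
3. n1.acc = "zy"  ["zy"]
4. n1.val = false  [not S.env]
5. n2.acc = "uzy"  ["u" ++ A₀.acc]
6. n2.val = false  [A₀.val == true]
7. n3.tag = true  [terminal]
8. n2.sig = -8  [len(A.acc) - 11]
9. n1.sig = 17  [A₁.sig + 25]
10. n4.acc = "qv"  ["qv"]
11. n4.val = true  [A₀.sig > 16]
12. n5.lab = "vv"  [terminal]
13. n4.sig = -7  [len(A.acc) - 9]
14. n0.pre = "yy"  ["yy"]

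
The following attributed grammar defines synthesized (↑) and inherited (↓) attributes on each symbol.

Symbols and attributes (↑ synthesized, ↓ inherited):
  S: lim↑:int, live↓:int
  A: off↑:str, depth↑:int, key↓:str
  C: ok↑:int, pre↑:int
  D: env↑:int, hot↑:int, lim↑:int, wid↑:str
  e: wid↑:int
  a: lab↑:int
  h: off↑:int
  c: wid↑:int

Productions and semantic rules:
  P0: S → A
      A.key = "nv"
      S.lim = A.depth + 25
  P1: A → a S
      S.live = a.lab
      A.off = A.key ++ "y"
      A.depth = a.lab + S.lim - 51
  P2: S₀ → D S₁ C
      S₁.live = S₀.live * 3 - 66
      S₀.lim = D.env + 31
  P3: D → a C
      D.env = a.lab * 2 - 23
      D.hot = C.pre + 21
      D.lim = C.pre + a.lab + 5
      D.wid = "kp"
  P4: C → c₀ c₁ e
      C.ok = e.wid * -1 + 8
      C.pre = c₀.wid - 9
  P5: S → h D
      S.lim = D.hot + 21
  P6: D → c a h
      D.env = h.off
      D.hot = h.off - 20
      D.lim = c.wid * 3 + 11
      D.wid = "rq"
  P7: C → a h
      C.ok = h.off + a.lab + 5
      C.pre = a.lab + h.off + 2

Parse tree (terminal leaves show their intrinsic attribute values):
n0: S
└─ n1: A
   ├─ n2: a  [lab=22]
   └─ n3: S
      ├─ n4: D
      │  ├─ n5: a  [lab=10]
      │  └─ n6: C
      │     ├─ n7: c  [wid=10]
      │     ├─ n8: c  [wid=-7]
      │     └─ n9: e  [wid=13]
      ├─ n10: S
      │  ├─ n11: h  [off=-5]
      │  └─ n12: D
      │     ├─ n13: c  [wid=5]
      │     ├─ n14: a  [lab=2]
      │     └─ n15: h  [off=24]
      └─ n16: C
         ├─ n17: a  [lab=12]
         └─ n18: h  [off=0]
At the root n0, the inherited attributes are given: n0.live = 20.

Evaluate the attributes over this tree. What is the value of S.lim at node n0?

1. n0.live = 20  [given at root]
2. n1.key = "nv"  ["nv"]
3. n2.lab = 22  [terminal]
4. n3.live = 22  [a.lab]
5. n5.lab = 10  [terminal]
6. n7.wid = 10  [terminal]
7. n8.wid = -7  [terminal]
8. n9.wid = 13  [terminal]
9. n6.ok = -5  [e.wid * -1 + 8]
10. n6.pre = 1  [c₀.wid - 9]
11. n4.env = -3  [a.lab * 2 - 23]
12. n4.hot = 22  [C.pre + 21]
13. n4.lim = 16  [C.pre + a.lab + 5]
14. n4.wid = "kp"  ["kp"]
15. n10.live = 0  [S₀.live * 3 - 66]
16. n11.off = -5  [terminal]
17. n13.wid = 5  [terminal]
18. n14.lab = 2  [terminal]
19. n15.off = 24  [terminal]
20. n12.env = 24  [h.off]
21. n12.hot = 4  [h.off - 20]
22. n12.lim = 26  [c.wid * 3 + 11]
23. n12.wid = "rq"  ["rq"]
24. n10.lim = 25  [D.hot + 21]
25. n17.lab = 12  [terminal]
26. n18.off = 0  [terminal]
27. n16.ok = 17  [h.off + a.lab + 5]
28. n16.pre = 14  [a.lab + h.off + 2]
29. n3.lim = 28  [D.env + 31]
30. n1.off = "nvy"  [A.key ++ "y"]
31. n1.depth = -1  [a.lab + S.lim - 51]
32. n0.lim = 24  [A.depth + 25]

24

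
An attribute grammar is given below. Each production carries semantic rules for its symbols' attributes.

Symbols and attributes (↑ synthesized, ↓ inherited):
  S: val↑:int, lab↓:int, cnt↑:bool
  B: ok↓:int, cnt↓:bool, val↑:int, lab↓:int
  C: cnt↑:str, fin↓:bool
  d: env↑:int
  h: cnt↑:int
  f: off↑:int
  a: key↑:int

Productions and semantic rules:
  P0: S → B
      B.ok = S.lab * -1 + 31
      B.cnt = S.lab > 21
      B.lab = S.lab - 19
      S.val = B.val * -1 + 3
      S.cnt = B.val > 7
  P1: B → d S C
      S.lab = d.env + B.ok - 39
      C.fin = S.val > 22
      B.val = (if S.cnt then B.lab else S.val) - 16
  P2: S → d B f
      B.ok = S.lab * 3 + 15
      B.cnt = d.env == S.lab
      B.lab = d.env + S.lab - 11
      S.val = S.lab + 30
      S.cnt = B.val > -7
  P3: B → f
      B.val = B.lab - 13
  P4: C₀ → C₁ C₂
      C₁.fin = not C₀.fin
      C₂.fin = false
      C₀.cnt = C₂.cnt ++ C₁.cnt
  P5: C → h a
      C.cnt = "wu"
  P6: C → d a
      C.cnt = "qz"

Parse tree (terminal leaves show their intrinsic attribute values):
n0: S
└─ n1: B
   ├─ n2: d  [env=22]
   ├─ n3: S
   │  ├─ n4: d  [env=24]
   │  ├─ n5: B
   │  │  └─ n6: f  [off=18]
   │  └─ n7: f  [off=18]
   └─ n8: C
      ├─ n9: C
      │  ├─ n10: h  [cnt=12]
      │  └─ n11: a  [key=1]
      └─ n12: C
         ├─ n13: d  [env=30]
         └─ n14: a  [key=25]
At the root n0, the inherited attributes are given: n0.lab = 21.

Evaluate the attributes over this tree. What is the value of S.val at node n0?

1. n0.lab = 21  [given at root]
2. n1.ok = 10  [S.lab * -1 + 31]
3. n1.cnt = false  [S.lab > 21]
4. n1.lab = 2  [S.lab - 19]
5. n2.env = 22  [terminal]
6. n3.lab = -7  [d.env + B.ok - 39]
7. n4.env = 24  [terminal]
8. n5.ok = -6  [S.lab * 3 + 15]
9. n5.cnt = false  [d.env == S.lab]
10. n5.lab = 6  [d.env + S.lab - 11]
11. n6.off = 18  [terminal]
12. n5.val = -7  [B.lab - 13]
13. n7.off = 18  [terminal]
14. n3.val = 23  [S.lab + 30]
15. n3.cnt = false  [B.val > -7]
16. n8.fin = true  [S.val > 22]
17. n9.fin = false  [not C₀.fin]
18. n10.cnt = 12  [terminal]
19. n11.key = 1  [terminal]
20. n9.cnt = "wu"  ["wu"]
21. n12.fin = false  [false]
22. n13.env = 30  [terminal]
23. n14.key = 25  [terminal]
24. n12.cnt = "qz"  ["qz"]
25. n8.cnt = "qzwu"  [C₂.cnt ++ C₁.cnt]
26. n1.val = 7  [(if S.cnt then B.lab else S.val) - 16]
27. n0.val = -4  [B.val * -1 + 3]
28. n0.cnt = false  [B.val > 7]

-4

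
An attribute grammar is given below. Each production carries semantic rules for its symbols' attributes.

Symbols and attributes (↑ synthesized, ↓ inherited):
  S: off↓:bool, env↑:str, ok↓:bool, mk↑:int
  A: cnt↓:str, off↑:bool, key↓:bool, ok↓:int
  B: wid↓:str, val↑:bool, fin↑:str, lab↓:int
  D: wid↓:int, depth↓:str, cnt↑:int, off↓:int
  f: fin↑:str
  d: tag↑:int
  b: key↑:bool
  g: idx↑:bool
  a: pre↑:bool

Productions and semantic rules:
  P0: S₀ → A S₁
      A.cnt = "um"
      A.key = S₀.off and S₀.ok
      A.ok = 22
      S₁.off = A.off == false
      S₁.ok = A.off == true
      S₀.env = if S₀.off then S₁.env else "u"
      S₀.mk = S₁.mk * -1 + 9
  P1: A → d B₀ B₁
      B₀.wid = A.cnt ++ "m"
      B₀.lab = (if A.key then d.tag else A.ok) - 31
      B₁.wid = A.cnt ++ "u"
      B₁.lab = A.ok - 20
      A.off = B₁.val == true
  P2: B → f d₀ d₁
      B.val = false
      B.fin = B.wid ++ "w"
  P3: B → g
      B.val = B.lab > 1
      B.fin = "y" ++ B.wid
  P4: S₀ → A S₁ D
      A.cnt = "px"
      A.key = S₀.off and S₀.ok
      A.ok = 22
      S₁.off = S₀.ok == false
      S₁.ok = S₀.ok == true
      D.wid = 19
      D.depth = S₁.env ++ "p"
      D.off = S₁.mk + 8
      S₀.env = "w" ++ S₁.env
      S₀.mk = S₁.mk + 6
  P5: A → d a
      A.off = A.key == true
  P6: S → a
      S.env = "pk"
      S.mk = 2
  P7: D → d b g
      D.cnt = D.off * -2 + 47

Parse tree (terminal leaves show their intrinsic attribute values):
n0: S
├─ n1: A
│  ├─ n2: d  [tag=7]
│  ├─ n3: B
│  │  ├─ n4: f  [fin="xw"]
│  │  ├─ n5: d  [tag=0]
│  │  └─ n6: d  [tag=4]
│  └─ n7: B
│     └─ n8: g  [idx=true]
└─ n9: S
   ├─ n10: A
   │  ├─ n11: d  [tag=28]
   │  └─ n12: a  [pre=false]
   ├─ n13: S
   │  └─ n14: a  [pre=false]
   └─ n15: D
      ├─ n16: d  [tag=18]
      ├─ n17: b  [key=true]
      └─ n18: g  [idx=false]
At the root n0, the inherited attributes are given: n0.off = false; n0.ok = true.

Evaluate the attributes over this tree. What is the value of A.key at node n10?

1. n0.off = false  [given at root]
2. n0.ok = true  [given at root]
3. n1.cnt = "um"  ["um"]
4. n1.key = false  [S₀.off and S₀.ok]
5. n1.ok = 22  [22]
6. n2.tag = 7  [terminal]
7. n3.wid = "umm"  [A.cnt ++ "m"]
8. n3.lab = -9  [(if A.key then d.tag else A.ok) - 31]
9. n4.fin = "xw"  [terminal]
10. n5.tag = 0  [terminal]
11. n6.tag = 4  [terminal]
12. n3.val = false  [false]
13. n3.fin = "ummw"  [B.wid ++ "w"]
14. n7.wid = "umu"  [A.cnt ++ "u"]
15. n7.lab = 2  [A.ok - 20]
16. n8.idx = true  [terminal]
17. n7.val = true  [B.lab > 1]
18. n7.fin = "yumu"  ["y" ++ B.wid]
19. n1.off = true  [B₁.val == true]
20. n9.off = false  [A.off == false]
21. n9.ok = true  [A.off == true]
22. n10.cnt = "px"  ["px"]
23. n10.key = false  [S₀.off and S₀.ok]
24. n10.ok = 22  [22]
25. n11.tag = 28  [terminal]
26. n12.pre = false  [terminal]
27. n10.off = false  [A.key == true]
28. n13.off = false  [S₀.ok == false]
29. n13.ok = true  [S₀.ok == true]
30. n14.pre = false  [terminal]
31. n13.env = "pk"  ["pk"]
32. n13.mk = 2  [2]
33. n15.wid = 19  [19]
34. n15.depth = "pkp"  [S₁.env ++ "p"]
35. n15.off = 10  [S₁.mk + 8]
36. n16.tag = 18  [terminal]
37. n17.key = true  [terminal]
38. n18.idx = false  [terminal]
39. n15.cnt = 27  [D.off * -2 + 47]
40. n9.env = "wpk"  ["w" ++ S₁.env]
41. n9.mk = 8  [S₁.mk + 6]
42. n0.env = "u"  [if S₀.off then S₁.env else "u"]
43. n0.mk = 1  [S₁.mk * -1 + 9]

false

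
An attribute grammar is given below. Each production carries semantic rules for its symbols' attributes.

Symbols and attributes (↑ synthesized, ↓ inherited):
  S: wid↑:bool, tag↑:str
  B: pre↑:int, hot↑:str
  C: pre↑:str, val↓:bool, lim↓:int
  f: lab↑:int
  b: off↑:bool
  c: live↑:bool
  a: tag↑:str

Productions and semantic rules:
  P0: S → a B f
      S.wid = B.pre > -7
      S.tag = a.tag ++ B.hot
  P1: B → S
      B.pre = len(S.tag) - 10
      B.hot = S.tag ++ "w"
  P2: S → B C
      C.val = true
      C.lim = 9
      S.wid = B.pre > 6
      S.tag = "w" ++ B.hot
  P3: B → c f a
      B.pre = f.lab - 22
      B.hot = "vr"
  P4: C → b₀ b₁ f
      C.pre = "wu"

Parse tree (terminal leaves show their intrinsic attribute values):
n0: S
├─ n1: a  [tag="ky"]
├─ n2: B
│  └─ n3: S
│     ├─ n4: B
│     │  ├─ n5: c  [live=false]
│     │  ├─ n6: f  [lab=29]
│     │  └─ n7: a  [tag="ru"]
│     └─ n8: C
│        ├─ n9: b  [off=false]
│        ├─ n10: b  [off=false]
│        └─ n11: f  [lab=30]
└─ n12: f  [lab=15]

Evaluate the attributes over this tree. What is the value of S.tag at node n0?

"kywvrw"

1. n1.tag = "ky"  [terminal]
2. n5.live = false  [terminal]
3. n6.lab = 29  [terminal]
4. n7.tag = "ru"  [terminal]
5. n4.pre = 7  [f.lab - 22]
6. n4.hot = "vr"  ["vr"]
7. n8.val = true  [true]
8. n8.lim = 9  [9]
9. n9.off = false  [terminal]
10. n10.off = false  [terminal]
11. n11.lab = 30  [terminal]
12. n8.pre = "wu"  ["wu"]
13. n3.wid = true  [B.pre > 6]
14. n3.tag = "wvr"  ["w" ++ B.hot]
15. n2.pre = -7  [len(S.tag) - 10]
16. n2.hot = "wvrw"  [S.tag ++ "w"]
17. n12.lab = 15  [terminal]
18. n0.wid = false  [B.pre > -7]
19. n0.tag = "kywvrw"  [a.tag ++ B.hot]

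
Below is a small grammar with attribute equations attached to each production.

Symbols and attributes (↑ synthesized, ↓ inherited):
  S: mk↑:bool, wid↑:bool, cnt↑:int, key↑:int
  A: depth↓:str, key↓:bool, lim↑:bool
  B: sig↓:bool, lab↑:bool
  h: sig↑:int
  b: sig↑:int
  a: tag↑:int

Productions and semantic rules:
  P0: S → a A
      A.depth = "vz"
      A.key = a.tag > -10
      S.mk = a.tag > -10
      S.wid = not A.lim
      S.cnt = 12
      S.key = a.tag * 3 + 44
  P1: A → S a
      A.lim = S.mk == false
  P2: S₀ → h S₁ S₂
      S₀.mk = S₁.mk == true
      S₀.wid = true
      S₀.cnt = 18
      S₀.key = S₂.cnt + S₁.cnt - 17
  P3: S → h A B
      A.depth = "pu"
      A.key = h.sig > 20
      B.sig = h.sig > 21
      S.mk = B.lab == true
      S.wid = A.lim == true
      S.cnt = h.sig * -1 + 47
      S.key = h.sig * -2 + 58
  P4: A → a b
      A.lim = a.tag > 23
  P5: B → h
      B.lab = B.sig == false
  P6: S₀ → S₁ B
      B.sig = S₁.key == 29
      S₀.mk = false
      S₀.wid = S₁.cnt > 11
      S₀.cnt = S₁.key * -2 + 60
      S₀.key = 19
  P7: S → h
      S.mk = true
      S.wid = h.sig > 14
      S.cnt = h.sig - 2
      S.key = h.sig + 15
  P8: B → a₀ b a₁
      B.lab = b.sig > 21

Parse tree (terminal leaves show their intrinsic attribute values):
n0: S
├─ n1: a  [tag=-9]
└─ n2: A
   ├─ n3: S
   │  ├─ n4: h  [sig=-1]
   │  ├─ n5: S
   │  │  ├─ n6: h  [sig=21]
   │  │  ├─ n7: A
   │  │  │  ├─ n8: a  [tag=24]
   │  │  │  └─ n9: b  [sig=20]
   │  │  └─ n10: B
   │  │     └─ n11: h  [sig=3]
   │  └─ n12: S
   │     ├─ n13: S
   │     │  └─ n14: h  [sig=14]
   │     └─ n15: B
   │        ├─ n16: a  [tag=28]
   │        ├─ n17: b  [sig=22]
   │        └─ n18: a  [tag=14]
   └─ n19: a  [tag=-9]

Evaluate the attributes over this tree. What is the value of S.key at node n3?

1. n1.tag = -9  [terminal]
2. n2.depth = "vz"  ["vz"]
3. n2.key = true  [a.tag > -10]
4. n4.sig = -1  [terminal]
5. n6.sig = 21  [terminal]
6. n7.depth = "pu"  ["pu"]
7. n7.key = true  [h.sig > 20]
8. n8.tag = 24  [terminal]
9. n9.sig = 20  [terminal]
10. n7.lim = true  [a.tag > 23]
11. n10.sig = false  [h.sig > 21]
12. n11.sig = 3  [terminal]
13. n10.lab = true  [B.sig == false]
14. n5.mk = true  [B.lab == true]
15. n5.wid = true  [A.lim == true]
16. n5.cnt = 26  [h.sig * -1 + 47]
17. n5.key = 16  [h.sig * -2 + 58]
18. n14.sig = 14  [terminal]
19. n13.mk = true  [true]
20. n13.wid = false  [h.sig > 14]
21. n13.cnt = 12  [h.sig - 2]
22. n13.key = 29  [h.sig + 15]
23. n15.sig = true  [S₁.key == 29]
24. n16.tag = 28  [terminal]
25. n17.sig = 22  [terminal]
26. n18.tag = 14  [terminal]
27. n15.lab = true  [b.sig > 21]
28. n12.mk = false  [false]
29. n12.wid = true  [S₁.cnt > 11]
30. n12.cnt = 2  [S₁.key * -2 + 60]
31. n12.key = 19  [19]
32. n3.mk = true  [S₁.mk == true]
33. n3.wid = true  [true]
34. n3.cnt = 18  [18]
35. n3.key = 11  [S₂.cnt + S₁.cnt - 17]
36. n19.tag = -9  [terminal]
37. n2.lim = false  [S.mk == false]
38. n0.mk = true  [a.tag > -10]
39. n0.wid = true  [not A.lim]
40. n0.cnt = 12  [12]
41. n0.key = 17  [a.tag * 3 + 44]

11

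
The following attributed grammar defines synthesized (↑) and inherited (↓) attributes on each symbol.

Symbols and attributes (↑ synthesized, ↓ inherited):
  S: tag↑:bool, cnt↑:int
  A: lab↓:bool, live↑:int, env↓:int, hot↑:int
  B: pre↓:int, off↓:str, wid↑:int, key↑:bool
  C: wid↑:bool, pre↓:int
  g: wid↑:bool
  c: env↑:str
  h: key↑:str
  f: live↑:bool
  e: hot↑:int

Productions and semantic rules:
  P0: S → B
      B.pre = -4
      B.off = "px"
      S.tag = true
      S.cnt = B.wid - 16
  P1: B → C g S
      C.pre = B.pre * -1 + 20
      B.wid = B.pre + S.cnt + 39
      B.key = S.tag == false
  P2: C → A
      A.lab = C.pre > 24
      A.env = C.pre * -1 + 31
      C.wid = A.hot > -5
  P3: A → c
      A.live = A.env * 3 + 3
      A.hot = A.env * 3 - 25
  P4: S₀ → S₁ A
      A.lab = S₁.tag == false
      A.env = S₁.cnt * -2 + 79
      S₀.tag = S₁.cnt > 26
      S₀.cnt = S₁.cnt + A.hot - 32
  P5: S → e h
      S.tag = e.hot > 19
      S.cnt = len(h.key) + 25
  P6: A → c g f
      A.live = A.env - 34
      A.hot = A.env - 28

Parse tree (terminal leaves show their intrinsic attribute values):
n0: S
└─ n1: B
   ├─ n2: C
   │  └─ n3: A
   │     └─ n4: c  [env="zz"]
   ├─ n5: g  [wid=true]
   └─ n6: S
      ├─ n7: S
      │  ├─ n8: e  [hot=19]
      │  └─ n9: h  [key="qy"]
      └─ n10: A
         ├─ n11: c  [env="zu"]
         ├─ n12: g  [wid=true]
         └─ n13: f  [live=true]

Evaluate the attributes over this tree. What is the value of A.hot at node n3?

-4

1. n1.pre = -4  [-4]
2. n1.off = "px"  ["px"]
3. n2.pre = 24  [B.pre * -1 + 20]
4. n3.lab = false  [C.pre > 24]
5. n3.env = 7  [C.pre * -1 + 31]
6. n4.env = "zz"  [terminal]
7. n3.live = 24  [A.env * 3 + 3]
8. n3.hot = -4  [A.env * 3 - 25]
9. n2.wid = true  [A.hot > -5]
10. n5.wid = true  [terminal]
11. n8.hot = 19  [terminal]
12. n9.key = "qy"  [terminal]
13. n7.tag = false  [e.hot > 19]
14. n7.cnt = 27  [len(h.key) + 25]
15. n10.lab = true  [S₁.tag == false]
16. n10.env = 25  [S₁.cnt * -2 + 79]
17. n11.env = "zu"  [terminal]
18. n12.wid = true  [terminal]
19. n13.live = true  [terminal]
20. n10.live = -9  [A.env - 34]
21. n10.hot = -3  [A.env - 28]
22. n6.tag = true  [S₁.cnt > 26]
23. n6.cnt = -8  [S₁.cnt + A.hot - 32]
24. n1.wid = 27  [B.pre + S.cnt + 39]
25. n1.key = false  [S.tag == false]
26. n0.tag = true  [true]
27. n0.cnt = 11  [B.wid - 16]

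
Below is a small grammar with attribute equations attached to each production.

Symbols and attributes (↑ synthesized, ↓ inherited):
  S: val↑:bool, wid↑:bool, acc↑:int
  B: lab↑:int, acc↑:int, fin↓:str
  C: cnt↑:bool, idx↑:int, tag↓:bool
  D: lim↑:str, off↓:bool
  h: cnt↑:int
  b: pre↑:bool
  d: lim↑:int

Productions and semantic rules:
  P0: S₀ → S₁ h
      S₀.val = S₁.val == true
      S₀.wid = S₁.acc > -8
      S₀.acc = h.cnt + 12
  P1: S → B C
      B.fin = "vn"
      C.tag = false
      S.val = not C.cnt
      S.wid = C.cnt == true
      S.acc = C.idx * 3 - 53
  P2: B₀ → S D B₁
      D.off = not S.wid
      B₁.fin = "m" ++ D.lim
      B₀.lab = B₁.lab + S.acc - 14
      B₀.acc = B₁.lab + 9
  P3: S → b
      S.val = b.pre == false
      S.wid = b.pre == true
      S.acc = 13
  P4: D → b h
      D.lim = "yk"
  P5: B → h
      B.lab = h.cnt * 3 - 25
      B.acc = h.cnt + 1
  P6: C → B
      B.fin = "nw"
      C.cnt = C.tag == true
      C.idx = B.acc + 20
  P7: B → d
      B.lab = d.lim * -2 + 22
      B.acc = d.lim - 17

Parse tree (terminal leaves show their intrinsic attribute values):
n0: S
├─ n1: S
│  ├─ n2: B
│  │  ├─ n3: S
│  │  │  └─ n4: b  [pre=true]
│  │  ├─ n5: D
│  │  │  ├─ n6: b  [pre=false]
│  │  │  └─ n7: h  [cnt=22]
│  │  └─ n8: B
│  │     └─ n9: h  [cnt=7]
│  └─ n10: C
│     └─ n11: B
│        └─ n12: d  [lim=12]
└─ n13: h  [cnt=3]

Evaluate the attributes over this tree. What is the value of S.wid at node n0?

false

1. n2.fin = "vn"  ["vn"]
2. n4.pre = true  [terminal]
3. n3.val = false  [b.pre == false]
4. n3.wid = true  [b.pre == true]
5. n3.acc = 13  [13]
6. n5.off = false  [not S.wid]
7. n6.pre = false  [terminal]
8. n7.cnt = 22  [terminal]
9. n5.lim = "yk"  ["yk"]
10. n8.fin = "myk"  ["m" ++ D.lim]
11. n9.cnt = 7  [terminal]
12. n8.lab = -4  [h.cnt * 3 - 25]
13. n8.acc = 8  [h.cnt + 1]
14. n2.lab = -5  [B₁.lab + S.acc - 14]
15. n2.acc = 5  [B₁.lab + 9]
16. n10.tag = false  [false]
17. n11.fin = "nw"  ["nw"]
18. n12.lim = 12  [terminal]
19. n11.lab = -2  [d.lim * -2 + 22]
20. n11.acc = -5  [d.lim - 17]
21. n10.cnt = false  [C.tag == true]
22. n10.idx = 15  [B.acc + 20]
23. n1.val = true  [not C.cnt]
24. n1.wid = false  [C.cnt == true]
25. n1.acc = -8  [C.idx * 3 - 53]
26. n13.cnt = 3  [terminal]
27. n0.val = true  [S₁.val == true]
28. n0.wid = false  [S₁.acc > -8]
29. n0.acc = 15  [h.cnt + 12]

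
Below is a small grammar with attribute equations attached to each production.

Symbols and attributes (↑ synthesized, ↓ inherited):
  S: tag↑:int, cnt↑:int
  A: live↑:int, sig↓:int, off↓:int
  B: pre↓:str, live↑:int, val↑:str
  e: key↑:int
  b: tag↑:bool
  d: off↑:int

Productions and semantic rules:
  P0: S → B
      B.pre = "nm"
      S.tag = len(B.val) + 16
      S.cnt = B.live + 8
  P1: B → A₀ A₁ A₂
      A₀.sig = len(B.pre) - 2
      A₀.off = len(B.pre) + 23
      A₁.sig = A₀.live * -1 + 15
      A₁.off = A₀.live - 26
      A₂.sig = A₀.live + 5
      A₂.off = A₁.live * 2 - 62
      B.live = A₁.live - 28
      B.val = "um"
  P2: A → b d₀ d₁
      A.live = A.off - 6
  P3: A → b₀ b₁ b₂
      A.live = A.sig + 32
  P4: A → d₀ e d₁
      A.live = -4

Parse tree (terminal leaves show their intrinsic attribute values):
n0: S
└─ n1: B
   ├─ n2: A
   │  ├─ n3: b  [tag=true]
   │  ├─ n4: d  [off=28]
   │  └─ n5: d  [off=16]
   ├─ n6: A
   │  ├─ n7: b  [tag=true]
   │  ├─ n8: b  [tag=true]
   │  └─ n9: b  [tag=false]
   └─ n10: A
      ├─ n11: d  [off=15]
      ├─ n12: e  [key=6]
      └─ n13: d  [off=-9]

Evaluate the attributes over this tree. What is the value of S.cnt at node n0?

8

1. n1.pre = "nm"  ["nm"]
2. n2.sig = 0  [len(B.pre) - 2]
3. n2.off = 25  [len(B.pre) + 23]
4. n3.tag = true  [terminal]
5. n4.off = 28  [terminal]
6. n5.off = 16  [terminal]
7. n2.live = 19  [A.off - 6]
8. n6.sig = -4  [A₀.live * -1 + 15]
9. n6.off = -7  [A₀.live - 26]
10. n7.tag = true  [terminal]
11. n8.tag = true  [terminal]
12. n9.tag = false  [terminal]
13. n6.live = 28  [A.sig + 32]
14. n10.sig = 24  [A₀.live + 5]
15. n10.off = -6  [A₁.live * 2 - 62]
16. n11.off = 15  [terminal]
17. n12.key = 6  [terminal]
18. n13.off = -9  [terminal]
19. n10.live = -4  [-4]
20. n1.live = 0  [A₁.live - 28]
21. n1.val = "um"  ["um"]
22. n0.tag = 18  [len(B.val) + 16]
23. n0.cnt = 8  [B.live + 8]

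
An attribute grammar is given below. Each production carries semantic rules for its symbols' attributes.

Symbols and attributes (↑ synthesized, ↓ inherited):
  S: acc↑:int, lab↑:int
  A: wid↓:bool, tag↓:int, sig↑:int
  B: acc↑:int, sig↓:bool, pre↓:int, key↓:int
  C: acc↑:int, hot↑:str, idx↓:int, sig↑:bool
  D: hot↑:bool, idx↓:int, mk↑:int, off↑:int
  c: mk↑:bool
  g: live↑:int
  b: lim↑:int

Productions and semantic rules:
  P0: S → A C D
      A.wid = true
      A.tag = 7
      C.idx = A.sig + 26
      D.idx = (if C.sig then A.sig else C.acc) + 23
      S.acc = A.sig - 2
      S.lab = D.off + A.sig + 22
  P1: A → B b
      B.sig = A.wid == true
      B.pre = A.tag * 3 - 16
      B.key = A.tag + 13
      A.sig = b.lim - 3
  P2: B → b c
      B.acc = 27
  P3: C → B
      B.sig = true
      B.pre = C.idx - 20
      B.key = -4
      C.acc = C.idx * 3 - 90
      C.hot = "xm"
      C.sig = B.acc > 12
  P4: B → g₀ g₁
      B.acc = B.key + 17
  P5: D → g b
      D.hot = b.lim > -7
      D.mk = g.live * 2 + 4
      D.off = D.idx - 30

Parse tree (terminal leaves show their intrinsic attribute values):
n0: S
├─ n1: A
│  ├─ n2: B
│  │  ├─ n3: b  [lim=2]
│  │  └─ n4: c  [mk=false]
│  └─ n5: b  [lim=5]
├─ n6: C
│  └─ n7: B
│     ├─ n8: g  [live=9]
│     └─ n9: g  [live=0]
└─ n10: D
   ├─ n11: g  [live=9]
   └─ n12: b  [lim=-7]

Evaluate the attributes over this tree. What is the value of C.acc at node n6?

1. n1.wid = true  [true]
2. n1.tag = 7  [7]
3. n2.sig = true  [A.wid == true]
4. n2.pre = 5  [A.tag * 3 - 16]
5. n2.key = 20  [A.tag + 13]
6. n3.lim = 2  [terminal]
7. n4.mk = false  [terminal]
8. n2.acc = 27  [27]
9. n5.lim = 5  [terminal]
10. n1.sig = 2  [b.lim - 3]
11. n6.idx = 28  [A.sig + 26]
12. n7.sig = true  [true]
13. n7.pre = 8  [C.idx - 20]
14. n7.key = -4  [-4]
15. n8.live = 9  [terminal]
16. n9.live = 0  [terminal]
17. n7.acc = 13  [B.key + 17]
18. n6.acc = -6  [C.idx * 3 - 90]
19. n6.hot = "xm"  ["xm"]
20. n6.sig = true  [B.acc > 12]
21. n10.idx = 25  [(if C.sig then A.sig else C.acc) + 23]
22. n11.live = 9  [terminal]
23. n12.lim = -7  [terminal]
24. n10.hot = false  [b.lim > -7]
25. n10.mk = 22  [g.live * 2 + 4]
26. n10.off = -5  [D.idx - 30]
27. n0.acc = 0  [A.sig - 2]
28. n0.lab = 19  [D.off + A.sig + 22]

-6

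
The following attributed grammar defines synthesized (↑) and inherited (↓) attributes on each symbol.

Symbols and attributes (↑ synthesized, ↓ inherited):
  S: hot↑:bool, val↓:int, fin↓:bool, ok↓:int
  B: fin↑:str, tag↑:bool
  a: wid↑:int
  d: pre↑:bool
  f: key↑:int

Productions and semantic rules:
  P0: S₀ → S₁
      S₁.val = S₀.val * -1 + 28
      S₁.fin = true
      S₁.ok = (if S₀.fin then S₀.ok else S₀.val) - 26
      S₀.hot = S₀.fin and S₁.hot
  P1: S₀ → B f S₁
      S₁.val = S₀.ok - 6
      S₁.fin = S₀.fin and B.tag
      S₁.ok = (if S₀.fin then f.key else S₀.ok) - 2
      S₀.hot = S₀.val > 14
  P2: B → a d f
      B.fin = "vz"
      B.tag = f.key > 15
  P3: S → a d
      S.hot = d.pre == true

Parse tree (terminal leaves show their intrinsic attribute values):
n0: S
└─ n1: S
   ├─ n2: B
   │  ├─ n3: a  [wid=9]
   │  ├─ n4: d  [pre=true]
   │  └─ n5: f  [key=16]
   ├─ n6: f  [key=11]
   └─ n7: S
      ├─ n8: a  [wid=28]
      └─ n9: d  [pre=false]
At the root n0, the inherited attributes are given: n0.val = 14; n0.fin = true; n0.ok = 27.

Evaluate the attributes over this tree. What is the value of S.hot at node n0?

false

1. n0.val = 14  [given at root]
2. n0.fin = true  [given at root]
3. n0.ok = 27  [given at root]
4. n1.val = 14  [S₀.val * -1 + 28]
5. n1.fin = true  [true]
6. n1.ok = 1  [(if S₀.fin then S₀.ok else S₀.val) - 26]
7. n3.wid = 9  [terminal]
8. n4.pre = true  [terminal]
9. n5.key = 16  [terminal]
10. n2.fin = "vz"  ["vz"]
11. n2.tag = true  [f.key > 15]
12. n6.key = 11  [terminal]
13. n7.val = -5  [S₀.ok - 6]
14. n7.fin = true  [S₀.fin and B.tag]
15. n7.ok = 9  [(if S₀.fin then f.key else S₀.ok) - 2]
16. n8.wid = 28  [terminal]
17. n9.pre = false  [terminal]
18. n7.hot = false  [d.pre == true]
19. n1.hot = false  [S₀.val > 14]
20. n0.hot = false  [S₀.fin and S₁.hot]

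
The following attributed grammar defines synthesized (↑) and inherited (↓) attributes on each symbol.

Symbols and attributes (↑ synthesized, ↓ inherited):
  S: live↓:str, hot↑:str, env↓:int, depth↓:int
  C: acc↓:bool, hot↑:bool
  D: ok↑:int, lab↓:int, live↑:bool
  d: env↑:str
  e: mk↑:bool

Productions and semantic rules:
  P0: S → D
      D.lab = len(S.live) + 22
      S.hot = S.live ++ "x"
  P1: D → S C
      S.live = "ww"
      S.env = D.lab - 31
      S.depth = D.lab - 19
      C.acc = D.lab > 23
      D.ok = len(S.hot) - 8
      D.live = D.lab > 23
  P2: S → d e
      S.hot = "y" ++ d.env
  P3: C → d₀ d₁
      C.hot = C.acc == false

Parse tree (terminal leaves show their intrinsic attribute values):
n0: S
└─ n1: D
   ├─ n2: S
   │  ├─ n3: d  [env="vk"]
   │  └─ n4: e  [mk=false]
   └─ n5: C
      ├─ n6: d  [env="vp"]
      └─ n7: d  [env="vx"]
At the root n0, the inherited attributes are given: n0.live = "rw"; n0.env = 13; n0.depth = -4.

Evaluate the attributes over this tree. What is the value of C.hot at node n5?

false

1. n0.live = "rw"  [given at root]
2. n0.env = 13  [given at root]
3. n0.depth = -4  [given at root]
4. n1.lab = 24  [len(S.live) + 22]
5. n2.live = "ww"  ["ww"]
6. n2.env = -7  [D.lab - 31]
7. n2.depth = 5  [D.lab - 19]
8. n3.env = "vk"  [terminal]
9. n4.mk = false  [terminal]
10. n2.hot = "yvk"  ["y" ++ d.env]
11. n5.acc = true  [D.lab > 23]
12. n6.env = "vp"  [terminal]
13. n7.env = "vx"  [terminal]
14. n5.hot = false  [C.acc == false]
15. n1.ok = -5  [len(S.hot) - 8]
16. n1.live = true  [D.lab > 23]
17. n0.hot = "rwx"  [S.live ++ "x"]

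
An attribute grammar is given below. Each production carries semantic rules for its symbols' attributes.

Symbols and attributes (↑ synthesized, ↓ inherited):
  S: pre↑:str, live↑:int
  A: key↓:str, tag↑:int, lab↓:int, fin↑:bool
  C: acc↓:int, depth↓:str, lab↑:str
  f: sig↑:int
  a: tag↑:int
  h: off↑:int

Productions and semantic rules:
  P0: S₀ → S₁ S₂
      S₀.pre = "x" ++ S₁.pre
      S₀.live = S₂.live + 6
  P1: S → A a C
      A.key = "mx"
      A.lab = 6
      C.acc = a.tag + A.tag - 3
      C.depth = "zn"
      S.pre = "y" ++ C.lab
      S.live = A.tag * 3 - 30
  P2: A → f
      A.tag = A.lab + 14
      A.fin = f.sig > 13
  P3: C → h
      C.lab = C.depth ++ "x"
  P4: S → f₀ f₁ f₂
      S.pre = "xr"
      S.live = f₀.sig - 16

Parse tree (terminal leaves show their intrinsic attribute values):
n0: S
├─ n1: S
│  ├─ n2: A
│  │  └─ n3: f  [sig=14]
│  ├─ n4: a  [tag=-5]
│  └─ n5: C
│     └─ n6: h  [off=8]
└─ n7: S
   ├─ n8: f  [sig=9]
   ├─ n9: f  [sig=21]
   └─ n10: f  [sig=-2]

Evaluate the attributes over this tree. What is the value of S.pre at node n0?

"xyznx"

1. n2.key = "mx"  ["mx"]
2. n2.lab = 6  [6]
3. n3.sig = 14  [terminal]
4. n2.tag = 20  [A.lab + 14]
5. n2.fin = true  [f.sig > 13]
6. n4.tag = -5  [terminal]
7. n5.acc = 12  [a.tag + A.tag - 3]
8. n5.depth = "zn"  ["zn"]
9. n6.off = 8  [terminal]
10. n5.lab = "znx"  [C.depth ++ "x"]
11. n1.pre = "yznx"  ["y" ++ C.lab]
12. n1.live = 30  [A.tag * 3 - 30]
13. n8.sig = 9  [terminal]
14. n9.sig = 21  [terminal]
15. n10.sig = -2  [terminal]
16. n7.pre = "xr"  ["xr"]
17. n7.live = -7  [f₀.sig - 16]
18. n0.pre = "xyznx"  ["x" ++ S₁.pre]
19. n0.live = -1  [S₂.live + 6]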